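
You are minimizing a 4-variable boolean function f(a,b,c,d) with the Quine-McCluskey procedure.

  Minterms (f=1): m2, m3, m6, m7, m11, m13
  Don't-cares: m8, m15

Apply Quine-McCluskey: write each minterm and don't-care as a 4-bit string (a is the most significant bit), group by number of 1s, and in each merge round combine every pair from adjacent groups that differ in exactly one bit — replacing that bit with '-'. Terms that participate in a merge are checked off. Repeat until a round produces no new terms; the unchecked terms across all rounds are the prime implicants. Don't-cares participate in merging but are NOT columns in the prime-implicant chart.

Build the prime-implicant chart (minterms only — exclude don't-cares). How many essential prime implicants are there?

[col 0] 0010*, 0011*, 0110*, 0111*, 1000, 1011*, 1101*, 1111*
[col 1] -011*, -111*, 0-10*, 0-11*, 001-*, 011-*, 1-11*, 11-1
[col 2] --11, 0-1-
Prime implicants: --11, 0-1-, 1000, 11-1
PI chart (minterm → PIs covering it):
  2 | 0-1-  (sole → essential)
  3 | --11,0-1-
  6 | 0-1-  (sole → essential)
  7 | --11,0-1-
  11 | --11  (sole → essential)
  13 | 11-1  (sole → essential)
Essential prime implicants: --11, 0-1-, 11-1

3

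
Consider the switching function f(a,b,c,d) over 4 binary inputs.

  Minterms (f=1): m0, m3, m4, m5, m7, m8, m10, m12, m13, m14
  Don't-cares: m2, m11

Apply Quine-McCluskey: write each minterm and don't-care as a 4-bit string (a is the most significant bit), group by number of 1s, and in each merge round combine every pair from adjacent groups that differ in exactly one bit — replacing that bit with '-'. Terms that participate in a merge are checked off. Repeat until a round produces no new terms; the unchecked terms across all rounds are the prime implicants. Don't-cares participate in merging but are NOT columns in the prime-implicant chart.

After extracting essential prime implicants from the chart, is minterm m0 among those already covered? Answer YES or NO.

[col 0] 0000*, 0010*, 0011*, 0100*, 0101*, 0111*, 1000*, 1010*, 1011*, 1100*, 1101*, 1110*
[col 1] -000*, -010*, -011*, -100*, -101*, 0-00*, 0-11, 00-0*, 001-*, 01-1, 010-*, 1-00*, 1-10*, 10-0*, 101-*, 11-0*, 110-*
[col 2] --00, -0-0, -01-, -10-, 1--0
Prime implicants: --00, -0-0, -01-, -10-, 0-11, 01-1, 1--0
PI chart (minterm → PIs covering it):
  0 | --00,-0-0
  3 | -01-,0-11
  4 | --00,-10-
  5 | -10-,01-1
  7 | 0-11,01-1
  8 | --00,-0-0,1--0
  10 | -0-0,-01-,1--0
  12 | --00,-10-,1--0
  13 | -10-  (sole → essential)
  14 | 1--0  (sole → essential)
Essential prime implicants: -10-, 1--0

NO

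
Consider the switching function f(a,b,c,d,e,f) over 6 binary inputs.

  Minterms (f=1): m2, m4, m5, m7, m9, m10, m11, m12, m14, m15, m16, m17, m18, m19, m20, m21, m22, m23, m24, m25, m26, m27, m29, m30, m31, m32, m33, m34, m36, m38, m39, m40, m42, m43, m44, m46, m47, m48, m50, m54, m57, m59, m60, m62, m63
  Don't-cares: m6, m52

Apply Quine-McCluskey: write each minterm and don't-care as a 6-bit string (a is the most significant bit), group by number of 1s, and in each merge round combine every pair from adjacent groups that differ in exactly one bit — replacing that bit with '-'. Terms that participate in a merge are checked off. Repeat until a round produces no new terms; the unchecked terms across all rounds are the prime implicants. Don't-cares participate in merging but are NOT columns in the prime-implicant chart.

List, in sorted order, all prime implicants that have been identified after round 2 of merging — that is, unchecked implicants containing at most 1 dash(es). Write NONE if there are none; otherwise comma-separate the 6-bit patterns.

size-2^0 implicants → 000010(✓)  000100(✓)  000101(✓)  000110(✓)  000111(✓)  001001(✓)  001010(✓)  001011(✓)  001100(✓)  001110(✓)  001111(✓)  010000(✓)  010001(✓)  010010(✓)  010011(✓)  010100(✓)  010101(✓)  010110(✓)  010111(✓)  011000(✓)  011001(✓)  011010(✓)  011011(✓)  011101(✓)  011110(✓)  011111(✓)  100000(✓)  100001(✓)  100010(✓)  100100(✓)  100110(✓)  100111(✓)  101000(✓)  101010(✓)  101011(✓)  101100(✓)  101110(✓)  101111(✓)  110000(✓)  110010(✓)  110100(✓)  110110(✓)  111001(✓)  111011(✓)  111100(✓)  111110(✓)  111111(✓)
size-2^1 implicants → -00010(✓)  -00100(✓)  -00110(✓)  -00111(✓)  -01010(✓)  -01011(✓)  -01100(✓)  -01110(✓)  -01111(✓)  -10000(✓)  -10010(✓)  -10100(✓)  -10110(✓)  -11001(✓)  -11011(✓)  -11110(✓)  -11111(✓)  0-0010(✓)  0-0100(✓)  0-0101(✓)  0-0110(✓)  0-0111(✓)  0-1001(✓)  0-1010(✓)  0-1011(✓)  0-1110(✓)  0-1111(✓)  00-010(✓)  00-100(✓)  00-110(✓)  00-111(✓)  000-10(✓)  0001-0(✓)  0001-1(✓)  00010-(✓)  00011-(✓)  001-10(✓)  001-11(✓)  0010-1(✓)  00101-(✓)  0011-0(✓)  00111-(✓)  01-000(✓)  01-001(✓)  01-010(✓)  01-011(✓)  01-101(✓)  01-110(✓)  01-111(✓)  010-00(✓)  010-01(✓)  010-10(✓)  010-11(✓)  0100-0(✓)  0100-1(✓)  01000-(✓)  01001-(✓)  0101-0(✓)  0101-1(✓)  01010-(✓)  01011-(✓)  011-01(✓)  011-10(✓)  011-11(✓)  0110-0(✓)  0110-1(✓)  01100-(✓)  01101-(✓)  0111-1(✓)  01111-(✓)  1-0000(✓)  1-0010(✓)  1-0100(✓)  1-0110(✓)  1-1011(✓)  1-1100(✓)  1-1110(✓)  1-1111(✓)  10-000(✓)  10-010(✓)  10-100(✓)  10-110(✓)  10-111(✓)  100-00(✓)  100-10(✓)  1000-0(✓)  10000-  1001-0(✓)  10011-(✓)  101-00(✓)  101-10(✓)  101-11(✓)  1010-0(✓)  10101-(✓)  1011-0(✓)  10111-(✓)  11-100(✓)  11-110(✓)  110-00(✓)  110-10(✓)  1100-0(✓)  1101-0(✓)  111-11(✓)  1110-1(✓)  1111-0(✓)  11111-(✓)
size-2^2 implicants → --0010(✓)  --0100(✓)  --0110(✓)  --1011(✓)  --1110(✓)  --1111(✓)  -0-010(✓)  -0-100(✓)  -0-110(✓)  -0-111(✓)  -00-10(✓)  -001-0(✓)  -0011-(✓)  -01-10(✓)  -01-11(✓)  -0101-(✓)  -011-0(✓)  -0111-(✓)  -1-110(✓)  -10-00(✓)  -10-10(✓)  -100-0(✓)  -101-0(✓)  -11-11(✓)  -110-1  -1111-(✓)  0--010(✓)  0--110(✓)  0--111(✓)  0-0-10(✓)  0-01-0(✓)  0-01-1(✓)  0-010-(✓)  0-011-(✓)  0-1-10(✓)  0-1-11(✓)  0-10-1  0-101-(✓)  0-111-(✓)  00--10(✓)  00-1-0(✓)  00-11-(✓)  0001--(✓)  001-1-(✓)  01--01(✓)  01--10(✓)  01--11(✓)  01-0-0(✓)  01-0-1(✓)  01-00-(✓)  01-01-(✓)  01-1-1(✓)  01-11-(✓)  010--0(✓)  010--1(✓)  010-0-(✓)  010-1-(✓)  0100--(✓)  0101--(✓)  011--1(✓)  011-1-(✓)  0110--(✓)  1--100(✓)  1--110(✓)  1-0-00(✓)  1-0-10(✓)  1-00-0(✓)  1-01-0(✓)  1-1-11(✓)  1-11-0(✓)  1-111-(✓)  10--00(✓)  10--10(✓)  10-0-0(✓)  10-1-0(✓)  10-11-(✓)  100--0(✓)  101--0(✓)  101-1-(✓)  11-1-0(✓)  110--0(✓)
size-2^3 implicants → ---110  --0-10  --01-0  --1-11  --111-  -0--10  -0-1-0  -0-11-  -01-1-  -10--0  0---10  0--11-  0-01--  0-1-1-  01---1  01--1-  01-0--  010---  1--1-0  1-0--0  10---0
Unchecked terms (primes): ---110, --0-10, --01-0, --1-11, --111-, -0--10, -0-1-0, -0-11-, -01-1-, -10--0, -110-1, 0---10, 0--11-, 0-01--, 0-1-1-, 0-10-1, 01---1, 01--1-, 01-0--, 010---, 1--1-0, 1-0--0, 10---0, 10000-

10000-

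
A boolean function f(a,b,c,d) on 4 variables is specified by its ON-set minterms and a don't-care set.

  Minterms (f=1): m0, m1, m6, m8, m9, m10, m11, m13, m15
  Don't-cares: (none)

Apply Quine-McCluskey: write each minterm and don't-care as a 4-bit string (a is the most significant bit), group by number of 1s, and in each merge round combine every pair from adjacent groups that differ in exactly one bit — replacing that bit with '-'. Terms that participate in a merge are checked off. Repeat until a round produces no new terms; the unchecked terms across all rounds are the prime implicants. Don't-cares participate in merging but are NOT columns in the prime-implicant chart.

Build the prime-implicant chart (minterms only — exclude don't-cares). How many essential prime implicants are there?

Round 0: 0000✓ 0001✓ 0110 1000✓ 1001✓ 1010✓ 1011✓ 1101✓ 1111✓
Round 1: -000✓ -001✓ 000-✓ 1-01✓ 1-11✓ 10-0✓ 10-1✓ 100-✓ 101-✓ 11-1✓
Round 2: -00- 1--1 10--
PIs = {-00-, 0110, 1--1, 10--}
Coverage chart:
  m0: -00- ←essential
  m1: -00- ←essential
  m6: 0110 ←essential
  m8: -00-,10--
  m9: -00-,1--1,10--
  m10: 10-- ←essential
  m11: 1--1,10--
  m13: 1--1 ←essential
  m15: 1--1 ←essential
Essential: -00-, 0110, 1--1, 10--

4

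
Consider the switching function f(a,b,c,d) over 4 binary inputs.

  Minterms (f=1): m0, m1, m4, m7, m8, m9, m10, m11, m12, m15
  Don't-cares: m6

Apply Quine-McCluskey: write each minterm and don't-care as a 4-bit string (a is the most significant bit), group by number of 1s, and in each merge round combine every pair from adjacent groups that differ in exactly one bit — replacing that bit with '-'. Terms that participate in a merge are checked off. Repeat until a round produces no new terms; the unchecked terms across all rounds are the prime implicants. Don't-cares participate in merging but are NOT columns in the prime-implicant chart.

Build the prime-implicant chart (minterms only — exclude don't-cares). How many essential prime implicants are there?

3

Round 0: 0000✓ 0001✓ 0100✓ 0110✓ 0111✓ 1000✓ 1001✓ 1010✓ 1011✓ 1100✓ 1111✓
Round 1: -000✓ -001✓ -100✓ -111 0-00✓ 000-✓ 01-0 011- 1-00✓ 1-11 10-0✓ 10-1✓ 100-✓ 101-✓
Round 2: --00 -00- 10--
PIs = {--00, -00-, -111, 01-0, 011-, 1-11, 10--}
Coverage chart:
  m0: --00,-00-
  m1: -00- ←essential
  m4: --00,01-0
  m7: -111,011-
  m8: --00,-00-,10--
  m9: -00-,10--
  m10: 10-- ←essential
  m11: 1-11,10--
  m12: --00 ←essential
  m15: -111,1-11
Essential: --00, -00-, 10--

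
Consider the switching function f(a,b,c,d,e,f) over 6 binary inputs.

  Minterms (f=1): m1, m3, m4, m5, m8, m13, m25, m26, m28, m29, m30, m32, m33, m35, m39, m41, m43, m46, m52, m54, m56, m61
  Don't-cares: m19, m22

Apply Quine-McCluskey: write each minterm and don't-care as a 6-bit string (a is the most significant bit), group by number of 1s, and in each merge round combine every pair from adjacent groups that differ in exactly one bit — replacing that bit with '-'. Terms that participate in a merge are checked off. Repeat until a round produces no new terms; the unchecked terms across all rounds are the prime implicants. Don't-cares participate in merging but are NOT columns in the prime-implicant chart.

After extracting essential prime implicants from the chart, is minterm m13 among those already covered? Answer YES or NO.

NO

Round 0: 000001✓ 000011✓ 000100✓ 000101✓ 001000 001101✓ 010011✓ 010110✓ 011001✓ 011010✓ 011100✓ 011101✓ 011110✓ 100000✓ 100001✓ 100011✓ 100111✓ 101001✓ 101011✓ 101110 110100✓ 110110✓ 111000 111101✓
Round 1: -00001✓ -00011✓ -10110 -11101 0-0011 0-1101 00-101 000-01 0000-1✓ 00010- 01-110 011-01 011-10 0111-0 01110- 10-001✓ 10-011✓ 100-11 1000-1✓ 10000- 1010-1✓ 1101-0
Round 2: -000-1 10-0-1
PIs = {-000-1, -10110, -11101, 0-0011, 0-1101, 00-101, 000-01, 00010-, 001000, 01-110, 011-01, 011-10, 0111-0, 01110-, 10-0-1, 100-11, 10000-, 101110, 1101-0, 111000}
Coverage chart:
  m1: -000-1,000-01
  m3: -000-1,0-0011
  m4: 00010- ←essential
  m5: 00-101,000-01,00010-
  m8: 001000 ←essential
  m13: 0-1101,00-101
  m25: 011-01 ←essential
  m26: 011-10 ←essential
  m28: 0111-0,01110-
  m29: -11101,0-1101,011-01,01110-
  m30: 01-110,011-10,0111-0
  m32: 10000- ←essential
  m33: -000-1,10-0-1,10000-
  m35: -000-1,10-0-1,100-11
  m39: 100-11 ←essential
  m41: 10-0-1 ←essential
  m43: 10-0-1 ←essential
  m46: 101110 ←essential
  m52: 1101-0 ←essential
  m54: -10110,1101-0
  m56: 111000 ←essential
  m61: -11101 ←essential
Essential: -11101, 00010-, 001000, 011-01, 011-10, 10-0-1, 100-11, 10000-, 101110, 1101-0, 111000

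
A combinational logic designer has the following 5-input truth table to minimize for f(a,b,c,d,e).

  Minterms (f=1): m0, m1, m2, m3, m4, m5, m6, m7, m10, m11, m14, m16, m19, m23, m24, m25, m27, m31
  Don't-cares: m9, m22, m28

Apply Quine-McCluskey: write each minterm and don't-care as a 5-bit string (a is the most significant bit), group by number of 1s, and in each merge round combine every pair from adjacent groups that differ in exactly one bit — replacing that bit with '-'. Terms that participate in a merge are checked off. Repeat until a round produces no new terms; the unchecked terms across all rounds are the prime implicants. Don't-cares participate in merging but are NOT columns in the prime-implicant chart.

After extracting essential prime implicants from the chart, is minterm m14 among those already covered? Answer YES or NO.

YES

[col 0] 00000*, 00001*, 00010*, 00011*, 00100*, 00101*, 00110*, 00111*, 01001*, 01010*, 01011*, 01110*, 10000*, 10011*, 10110*, 10111*, 11000*, 11001*, 11011*, 11100*, 11111*
[col 1] -0000, -0011*, -0110*, -0111*, -1001*, -1011*, 0-001*, 0-010*, 0-011*, 0-110*, 00-00*, 00-01*, 00-10*, 00-11*, 000-0*, 000-1*, 0000-*, 0001-*, 001-0*, 001-1*, 0010-*, 0011-*, 01-10*, 010-1*, 0101-*, 1-000, 1-011*, 1-111*, 10-11*, 1011-*, 11-00, 11-11*, 110-1*, 1100-
[col 2] --011, -0-11, -011-, -10-1, 0--10, 0-0-1, 0-01-, 00--0*, 00--1*, 00-0-*, 00-1-*, 000--*, 001--*, 1--11
[col 3] 00---
Prime implicants: --011, -0-11, -0000, -011-, -10-1, 0--10, 0-0-1, 0-01-, 00---, 1--11, 1-000, 11-00, 1100-
PI chart (minterm → PIs covering it):
  0 | -0000,00---
  1 | 0-0-1,00---
  2 | 0--10,0-01-,00---
  3 | --011,-0-11,0-0-1,0-01-,00---
  4 | 00---  (sole → essential)
  5 | 00---  (sole → essential)
  6 | -011-,0--10,00---
  7 | -0-11,-011-,00---
  10 | 0--10,0-01-
  11 | --011,-10-1,0-0-1,0-01-
  14 | 0--10  (sole → essential)
  16 | -0000,1-000
  19 | --011,-0-11,1--11
  23 | -0-11,-011-,1--11
  24 | 1-000,11-00,1100-
  25 | -10-1,1100-
  27 | --011,-10-1,1--11
  31 | 1--11  (sole → essential)
Essential prime implicants: 0--10, 00---, 1--11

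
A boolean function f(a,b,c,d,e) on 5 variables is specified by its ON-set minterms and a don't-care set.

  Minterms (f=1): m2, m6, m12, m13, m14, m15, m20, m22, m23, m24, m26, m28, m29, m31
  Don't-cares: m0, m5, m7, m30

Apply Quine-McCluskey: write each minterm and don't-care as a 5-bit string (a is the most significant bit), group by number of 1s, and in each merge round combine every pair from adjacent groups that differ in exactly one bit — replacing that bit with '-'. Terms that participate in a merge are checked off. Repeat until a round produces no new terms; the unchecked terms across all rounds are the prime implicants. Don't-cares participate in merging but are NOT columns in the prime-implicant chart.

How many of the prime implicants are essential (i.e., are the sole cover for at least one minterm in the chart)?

4

Round 0: 00000✓ 00010✓ 00101✓ 00110✓ 00111✓ 01100✓ 01101✓ 01110✓ 01111✓ 10100✓ 10110✓ 10111✓ 11000✓ 11010✓ 11100✓ 11101✓ 11110✓ 11111✓
Round 1: -0110✓ -0111✓ -1100✓ -1101✓ -1110✓ -1111✓ 0-101✓ 0-110✓ 0-111✓ 00-10 000-0 001-1✓ 0011-✓ 011-0✓ 011-1✓ 0110-✓ 0111-✓ 1-100✓ 1-110✓ 1-111✓ 101-0✓ 1011-✓ 11-00✓ 11-10✓ 110-0✓ 111-0✓ 111-1✓ 1110-✓ 1111-✓
Round 2: --110✓ --111✓ -011-✓ -11-0✓ -11-1✓ -110-✓ -111-✓ 0-1-1 0-11-✓ 011--✓ 1-1-0 1-11-✓ 11--0 111--✓
Round 3: --11- -11--
PIs = {--11-, -11--, 0-1-1, 00-10, 000-0, 1-1-0, 11--0}
Coverage chart:
  m2: 00-10,000-0
  m6: --11-,00-10
  m12: -11-- ←essential
  m13: -11--,0-1-1
  m14: --11-,-11--
  m15: --11-,-11--,0-1-1
  m20: 1-1-0 ←essential
  m22: --11-,1-1-0
  m23: --11- ←essential
  m24: 11--0 ←essential
  m26: 11--0 ←essential
  m28: -11--,1-1-0,11--0
  m29: -11-- ←essential
  m31: --11-,-11--
Essential: --11-, -11--, 1-1-0, 11--0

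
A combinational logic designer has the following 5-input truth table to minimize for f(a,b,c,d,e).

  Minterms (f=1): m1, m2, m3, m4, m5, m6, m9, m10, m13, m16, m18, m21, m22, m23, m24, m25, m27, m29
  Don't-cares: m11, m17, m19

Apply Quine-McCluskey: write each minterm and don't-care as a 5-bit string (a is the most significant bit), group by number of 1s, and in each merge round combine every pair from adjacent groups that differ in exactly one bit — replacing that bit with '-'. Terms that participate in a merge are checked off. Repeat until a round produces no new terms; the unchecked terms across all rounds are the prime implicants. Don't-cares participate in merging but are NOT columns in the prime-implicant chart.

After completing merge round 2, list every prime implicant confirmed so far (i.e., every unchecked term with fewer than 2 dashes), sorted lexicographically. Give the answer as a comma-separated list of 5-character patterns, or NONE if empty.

size-2^0 implicants → 00001(✓)  00010(✓)  00011(✓)  00100(✓)  00101(✓)  00110(✓)  01001(✓)  01010(✓)  01011(✓)  01101(✓)  10000(✓)  10001(✓)  10010(✓)  10011(✓)  10101(✓)  10110(✓)  10111(✓)  11000(✓)  11001(✓)  11011(✓)  11101(✓)
size-2^1 implicants → -0001(✓)  -0010(✓)  -0011(✓)  -0101(✓)  -0110(✓)  -1001(✓)  -1011(✓)  -1101(✓)  0-001(✓)  0-010(✓)  0-011(✓)  0-101(✓)  00-01(✓)  00-10(✓)  000-1(✓)  0001-(✓)  001-0  0010-  01-01(✓)  010-1(✓)  0101-(✓)  1-000(✓)  1-001(✓)  1-011(✓)  1-101(✓)  10-01(✓)  10-10(✓)  10-11(✓)  100-0(✓)  100-1(✓)  1000-(✓)  1001-(✓)  101-1(✓)  1011-(✓)  11-01(✓)  110-1(✓)  1100-(✓)
size-2^2 implicants → --001(✓)  --011(✓)  --101(✓)  -0-01(✓)  -0-10  -00-1(✓)  -001-  -1-01(✓)  -10-1(✓)  0--01(✓)  0-0-1(✓)  0-01-  1--01(✓)  1-0-1(✓)  1-00-  10--1  10-1-  100--
size-2^3 implicants → ---01  --0-1
Unchecked terms (primes): ---01, --0-1, -0-10, -001-, 0-01-, 001-0, 0010-, 1-00-, 10--1, 10-1-, 100--

001-0, 0010-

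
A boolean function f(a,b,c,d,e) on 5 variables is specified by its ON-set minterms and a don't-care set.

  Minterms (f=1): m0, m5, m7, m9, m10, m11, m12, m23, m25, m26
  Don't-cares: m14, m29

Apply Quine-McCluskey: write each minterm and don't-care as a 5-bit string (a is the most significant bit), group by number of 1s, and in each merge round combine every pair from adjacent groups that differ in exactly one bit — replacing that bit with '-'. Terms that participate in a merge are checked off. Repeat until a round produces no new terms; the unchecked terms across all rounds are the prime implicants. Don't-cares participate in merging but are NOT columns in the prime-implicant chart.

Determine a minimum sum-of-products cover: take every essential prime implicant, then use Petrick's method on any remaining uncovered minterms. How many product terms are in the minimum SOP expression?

7

Round 0: 00000 00101✓ 00111✓ 01001✓ 01010✓ 01011✓ 01100✓ 01110✓ 10111✓ 11001✓ 11010✓ 11101✓
Round 1: -0111 -1001 -1010 001-1 01-10 010-1 0101- 011-0 11-01
PIs = {-0111, -1001, -1010, 00000, 001-1, 01-10, 010-1, 0101-, 011-0, 11-01}
Coverage chart:
  m0: 00000 ←essential
  m5: 001-1 ←essential
  m7: -0111,001-1
  m9: -1001,010-1
  m10: -1010,01-10,0101-
  m11: 010-1,0101-
  m12: 011-0 ←essential
  m23: -0111 ←essential
  m25: -1001,11-01
  m26: -1010 ←essential
Essential: -0111, -1010, 00000, 001-1, 011-0
Petrick residual → -1001, 010-1
Min cover (7 terms): b'cde + bc'd'e + bc'de' + a'b'c'd'e' + a'b'ce + a'bc'e + a'bce'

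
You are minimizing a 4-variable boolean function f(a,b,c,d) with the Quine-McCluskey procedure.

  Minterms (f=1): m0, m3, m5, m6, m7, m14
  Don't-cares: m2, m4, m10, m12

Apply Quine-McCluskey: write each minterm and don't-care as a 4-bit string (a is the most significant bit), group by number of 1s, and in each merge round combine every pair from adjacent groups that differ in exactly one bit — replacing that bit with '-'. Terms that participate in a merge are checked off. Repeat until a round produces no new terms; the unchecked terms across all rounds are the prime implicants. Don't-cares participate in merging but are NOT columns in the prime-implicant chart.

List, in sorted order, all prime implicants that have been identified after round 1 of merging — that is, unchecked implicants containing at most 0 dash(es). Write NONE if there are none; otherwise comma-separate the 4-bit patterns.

NONE

Round 0: 0000✓ 0010✓ 0011✓ 0100✓ 0101✓ 0110✓ 0111✓ 1010✓ 1100✓ 1110✓
Round 1: -010✓ -100✓ -110✓ 0-00✓ 0-10✓ 0-11✓ 00-0✓ 001-✓ 01-0✓ 01-1✓ 010-✓ 011-✓ 1-10✓ 11-0✓
Round 2: --10 -1-0 0--0 0-1- 01--
PIs = {--10, -1-0, 0--0, 0-1-, 01--}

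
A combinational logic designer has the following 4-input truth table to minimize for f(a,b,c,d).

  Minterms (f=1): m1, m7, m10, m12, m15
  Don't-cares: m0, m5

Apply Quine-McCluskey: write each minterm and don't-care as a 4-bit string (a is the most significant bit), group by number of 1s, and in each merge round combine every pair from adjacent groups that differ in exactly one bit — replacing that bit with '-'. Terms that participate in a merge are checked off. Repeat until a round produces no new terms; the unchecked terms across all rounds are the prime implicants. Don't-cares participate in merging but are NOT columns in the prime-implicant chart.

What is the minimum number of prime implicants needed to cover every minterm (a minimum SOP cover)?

4

size-2^0 implicants → 0000(✓)  0001(✓)  0101(✓)  0111(✓)  1010  1100  1111(✓)
size-2^1 implicants → -111  0-01  000-  01-1
Unchecked terms (primes): -111, 0-01, 000-, 01-1, 1010, 1100
Minterm coverage:
  m1 ⊆ 0-01,000-
  m7 ⊆ -111,01-1
  m10 ⊆ 1010 [E]
  m12 ⊆ 1100 [E]
  m15 ⊆ -111 [E]
E = {-111, 1010, 1100}
Petrick residual → 0-01
Cover = bcd + a'c'd + ab'cd' + abc'd'  |cover|=4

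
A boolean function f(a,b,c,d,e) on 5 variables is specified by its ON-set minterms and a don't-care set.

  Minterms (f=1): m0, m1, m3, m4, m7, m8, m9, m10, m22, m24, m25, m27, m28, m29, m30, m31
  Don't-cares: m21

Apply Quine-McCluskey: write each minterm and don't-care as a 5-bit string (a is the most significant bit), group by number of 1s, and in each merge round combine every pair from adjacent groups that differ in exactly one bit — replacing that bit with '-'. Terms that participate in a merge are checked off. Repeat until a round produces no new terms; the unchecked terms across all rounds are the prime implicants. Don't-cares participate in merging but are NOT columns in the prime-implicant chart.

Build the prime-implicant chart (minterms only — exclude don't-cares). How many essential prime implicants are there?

5

Round 0: 00000✓ 00001✓ 00011✓ 00100✓ 00111✓ 01000✓ 01001✓ 01010✓ 10101✓ 10110✓ 11000✓ 11001✓ 11011✓ 11100✓ 11101✓ 11110✓ 11111✓
Round 1: -1000✓ -1001✓ 0-000✓ 0-001✓ 00-00 00-11 000-1 0000-✓ 010-0 0100-✓ 1-101 1-110 11-00✓ 11-01✓ 11-11✓ 110-1✓ 1100-✓ 111-0✓ 111-1✓ 1110-✓ 1111-✓
Round 2: -100- 0-00- 11--1 11-0- 111--
PIs = {-100-, 0-00-, 00-00, 00-11, 000-1, 010-0, 1-101, 1-110, 11--1, 11-0-, 111--}
Coverage chart:
  m0: 0-00-,00-00
  m1: 0-00-,000-1
  m3: 00-11,000-1
  m4: 00-00 ←essential
  m7: 00-11 ←essential
  m8: -100-,0-00-,010-0
  m9: -100-,0-00-
  m10: 010-0 ←essential
  m22: 1-110 ←essential
  m24: -100-,11-0-
  m25: -100-,11--1,11-0-
  m27: 11--1 ←essential
  m28: 11-0-,111--
  m29: 1-101,11--1,11-0-,111--
  m30: 1-110,111--
  m31: 11--1,111--
Essential: 00-00, 00-11, 010-0, 1-110, 11--1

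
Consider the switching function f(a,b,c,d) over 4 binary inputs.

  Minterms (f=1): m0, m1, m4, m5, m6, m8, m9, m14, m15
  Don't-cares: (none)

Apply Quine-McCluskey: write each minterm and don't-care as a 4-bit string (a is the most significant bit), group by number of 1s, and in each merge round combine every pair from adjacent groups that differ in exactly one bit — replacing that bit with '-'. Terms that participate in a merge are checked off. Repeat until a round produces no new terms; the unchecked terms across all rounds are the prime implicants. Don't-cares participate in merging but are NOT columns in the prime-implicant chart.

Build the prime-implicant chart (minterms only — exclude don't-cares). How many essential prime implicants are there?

3

[col 0] 0000*, 0001*, 0100*, 0101*, 0110*, 1000*, 1001*, 1110*, 1111*
[col 1] -000*, -001*, -110, 0-00*, 0-01*, 000-*, 01-0, 010-*, 100-*, 111-
[col 2] -00-, 0-0-
Prime implicants: -00-, -110, 0-0-, 01-0, 111-
PI chart (minterm → PIs covering it):
  0 | -00-,0-0-
  1 | -00-,0-0-
  4 | 0-0-,01-0
  5 | 0-0-  (sole → essential)
  6 | -110,01-0
  8 | -00-  (sole → essential)
  9 | -00-  (sole → essential)
  14 | -110,111-
  15 | 111-  (sole → essential)
Essential prime implicants: -00-, 0-0-, 111-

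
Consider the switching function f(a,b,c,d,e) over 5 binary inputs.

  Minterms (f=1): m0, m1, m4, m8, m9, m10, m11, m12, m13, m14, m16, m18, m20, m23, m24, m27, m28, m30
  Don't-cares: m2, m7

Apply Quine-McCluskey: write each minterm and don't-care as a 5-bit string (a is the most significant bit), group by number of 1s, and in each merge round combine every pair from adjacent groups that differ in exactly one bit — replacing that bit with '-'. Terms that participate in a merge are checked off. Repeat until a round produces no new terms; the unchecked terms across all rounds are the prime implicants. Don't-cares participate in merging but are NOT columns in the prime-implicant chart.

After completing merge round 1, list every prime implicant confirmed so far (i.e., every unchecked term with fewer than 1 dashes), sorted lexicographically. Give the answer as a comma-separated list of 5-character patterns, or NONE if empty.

NONE

size-2^0 implicants → 00000(✓)  00001(✓)  00010(✓)  00100(✓)  00111(✓)  01000(✓)  01001(✓)  01010(✓)  01011(✓)  01100(✓)  01101(✓)  01110(✓)  10000(✓)  10010(✓)  10100(✓)  10111(✓)  11000(✓)  11011(✓)  11100(✓)  11110(✓)
size-2^1 implicants → -0000(✓)  -0010(✓)  -0100(✓)  -0111  -1000(✓)  -1011  -1100(✓)  -1110(✓)  0-000(✓)  0-001(✓)  0-010(✓)  0-100(✓)  00-00(✓)  000-0(✓)  0000-(✓)  01-00(✓)  01-01(✓)  01-10(✓)  010-0(✓)  010-1(✓)  0100-(✓)  0101-(✓)  011-0(✓)  0110-(✓)  1-000(✓)  1-100(✓)  10-00(✓)  100-0(✓)  11-00(✓)  111-0(✓)
size-2^2 implicants → --000(✓)  --100(✓)  -0-00(✓)  -00-0  -1-00(✓)  -11-0  0--00(✓)  0-0-0  0-00-  01--0  01-0-  010--  1--00(✓)
size-2^3 implicants → ---00
Unchecked terms (primes): ---00, -00-0, -0111, -1011, -11-0, 0-0-0, 0-00-, 01--0, 01-0-, 010--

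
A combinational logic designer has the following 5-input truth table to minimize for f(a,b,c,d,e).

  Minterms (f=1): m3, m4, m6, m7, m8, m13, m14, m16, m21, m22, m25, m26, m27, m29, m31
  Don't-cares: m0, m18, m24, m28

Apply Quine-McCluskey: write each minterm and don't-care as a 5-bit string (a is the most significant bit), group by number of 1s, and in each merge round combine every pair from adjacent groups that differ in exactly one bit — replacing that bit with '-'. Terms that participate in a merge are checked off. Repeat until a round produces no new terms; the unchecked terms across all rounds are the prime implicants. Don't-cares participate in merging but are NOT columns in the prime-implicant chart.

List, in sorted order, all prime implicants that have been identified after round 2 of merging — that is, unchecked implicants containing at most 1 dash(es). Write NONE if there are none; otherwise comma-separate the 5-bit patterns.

[col 0] 00000*, 00011*, 00100*, 00110*, 00111*, 01000*, 01101*, 01110*, 10000*, 10010*, 10101*, 10110*, 11000*, 11001*, 11010*, 11011*, 11100*, 11101*, 11111*
[col 1] -0000*, -0110, -1000*, -1101, 0-000*, 0-110, 00-00, 00-11, 001-0, 0011-, 1-000*, 1-010*, 1-101, 10-10, 100-0*, 11-00*, 11-01*, 11-11*, 110-0*, 110-1*, 1100-*, 1101-*, 111-1*, 1110-*
[col 2] --000, 1-0-0, 11--1, 11-0-, 110--
Prime implicants: --000, -0110, -1101, 0-110, 00-00, 00-11, 001-0, 0011-, 1-0-0, 1-101, 10-10, 11--1, 11-0-, 110--

-0110, -1101, 0-110, 00-00, 00-11, 001-0, 0011-, 1-101, 10-10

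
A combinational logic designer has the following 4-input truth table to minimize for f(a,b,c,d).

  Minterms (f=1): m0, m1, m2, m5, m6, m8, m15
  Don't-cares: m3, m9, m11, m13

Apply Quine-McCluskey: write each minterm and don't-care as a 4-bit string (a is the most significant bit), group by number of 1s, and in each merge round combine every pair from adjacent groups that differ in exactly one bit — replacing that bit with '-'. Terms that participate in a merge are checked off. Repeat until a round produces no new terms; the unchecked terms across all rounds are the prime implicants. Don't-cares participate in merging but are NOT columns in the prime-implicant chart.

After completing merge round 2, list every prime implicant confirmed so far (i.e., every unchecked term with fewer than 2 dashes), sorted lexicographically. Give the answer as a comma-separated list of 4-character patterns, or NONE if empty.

0-10

Round 0: 0000✓ 0001✓ 0010✓ 0011✓ 0101✓ 0110✓ 1000✓ 1001✓ 1011✓ 1101✓ 1111✓
Round 1: -000✓ -001✓ -011✓ -101✓ 0-01✓ 0-10 00-0✓ 00-1✓ 000-✓ 001-✓ 1-01✓ 1-11✓ 10-1✓ 100-✓ 11-1✓
Round 2: --01 -0-1 -00- 00-- 1--1
PIs = {--01, -0-1, -00-, 0-10, 00--, 1--1}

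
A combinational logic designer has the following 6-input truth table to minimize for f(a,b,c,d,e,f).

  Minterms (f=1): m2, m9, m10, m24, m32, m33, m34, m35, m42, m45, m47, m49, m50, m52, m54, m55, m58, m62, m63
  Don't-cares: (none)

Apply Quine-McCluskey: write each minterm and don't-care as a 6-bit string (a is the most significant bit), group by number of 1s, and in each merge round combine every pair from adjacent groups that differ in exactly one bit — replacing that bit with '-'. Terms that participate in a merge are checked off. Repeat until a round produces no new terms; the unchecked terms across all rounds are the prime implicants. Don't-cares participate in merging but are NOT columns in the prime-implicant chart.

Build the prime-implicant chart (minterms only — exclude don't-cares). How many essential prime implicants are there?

Round 0: 000010✓ 001001 001010✓ 011000 100000✓ 100001✓ 100010✓ 100011✓ 101010✓ 101101✓ 101111✓ 110001✓ 110010✓ 110100✓ 110110✓ 110111✓ 111010✓ 111110✓ 111111✓
Round 1: -00010✓ -01010✓ 00-010✓ 1-0001 1-0010✓ 1-1010✓ 1-1111 10-010✓ 1000-0✓ 1000-1✓ 10000-✓ 10001-✓ 1011-1 11-010✓ 11-110✓ 11-111✓ 110-10✓ 1101-0 11011-✓ 111-10✓ 11111-✓
Round 2: -0-010 1--010 1000-- 11--10 11-11-
PIs = {-0-010, 001001, 011000, 1--010, 1-0001, 1-1111, 1000--, 1011-1, 11--10, 11-11-, 1101-0}
Coverage chart:
  m2: -0-010 ←essential
  m9: 001001 ←essential
  m10: -0-010 ←essential
  m24: 011000 ←essential
  m32: 1000-- ←essential
  m33: 1-0001,1000--
  m34: -0-010,1--010,1000--
  m35: 1000-- ←essential
  m42: -0-010,1--010
  m45: 1011-1 ←essential
  m47: 1-1111,1011-1
  m49: 1-0001 ←essential
  m50: 1--010,11--10
  m52: 1101-0 ←essential
  m54: 11--10,11-11-,1101-0
  m55: 11-11- ←essential
  m58: 1--010,11--10
  m62: 11--10,11-11-
  m63: 1-1111,11-11-
Essential: -0-010, 001001, 011000, 1-0001, 1000--, 1011-1, 11-11-, 1101-0

8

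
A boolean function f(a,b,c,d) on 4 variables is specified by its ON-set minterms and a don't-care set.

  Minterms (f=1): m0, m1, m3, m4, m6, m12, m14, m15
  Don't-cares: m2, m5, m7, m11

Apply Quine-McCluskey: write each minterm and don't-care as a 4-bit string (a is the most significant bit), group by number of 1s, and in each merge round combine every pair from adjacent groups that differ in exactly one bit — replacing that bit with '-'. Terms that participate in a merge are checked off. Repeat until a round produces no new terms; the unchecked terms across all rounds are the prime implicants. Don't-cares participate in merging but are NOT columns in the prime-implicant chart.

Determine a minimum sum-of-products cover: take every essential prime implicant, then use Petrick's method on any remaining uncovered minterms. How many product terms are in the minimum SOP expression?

Round 0: 0000✓ 0001✓ 0010✓ 0011✓ 0100✓ 0101✓ 0110✓ 0111✓ 1011✓ 1100✓ 1110✓ 1111✓
Round 1: -011✓ -100✓ -110✓ -111✓ 0-00✓ 0-01✓ 0-10✓ 0-11✓ 00-0✓ 00-1✓ 000-✓ 001-✓ 01-0✓ 01-1✓ 010-✓ 011-✓ 1-11✓ 11-0✓ 111-✓
Round 2: --11 -1-0 -11- 0--0✓ 0--1✓ 0-0-✓ 0-1-✓ 00--✓ 01--✓
Round 3: 0---
PIs = {--11, -1-0, -11-, 0---}
Coverage chart:
  m0: 0--- ←essential
  m1: 0--- ←essential
  m3: --11,0---
  m4: -1-0,0---
  m6: -1-0,-11-,0---
  m12: -1-0 ←essential
  m14: -1-0,-11-
  m15: --11,-11-
Essential: -1-0, 0---
Petrick residual → --11
Min cover (3 terms): cd + bd' + a'

3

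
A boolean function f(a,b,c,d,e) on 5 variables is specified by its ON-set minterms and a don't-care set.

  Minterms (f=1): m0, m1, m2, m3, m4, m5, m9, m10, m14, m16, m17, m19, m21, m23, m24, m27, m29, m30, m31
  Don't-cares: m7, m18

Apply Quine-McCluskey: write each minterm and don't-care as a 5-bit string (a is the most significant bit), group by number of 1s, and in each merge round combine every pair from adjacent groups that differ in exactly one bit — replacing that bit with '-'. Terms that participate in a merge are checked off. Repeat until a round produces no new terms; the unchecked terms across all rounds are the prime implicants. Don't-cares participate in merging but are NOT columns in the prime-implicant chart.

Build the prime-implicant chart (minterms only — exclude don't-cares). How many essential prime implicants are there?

[col 0] 00000*, 00001*, 00010*, 00011*, 00100*, 00101*, 00111*, 01001*, 01010*, 01110*, 10000*, 10001*, 10010*, 10011*, 10101*, 10111*, 11000*, 11011*, 11101*, 11110*, 11111*
[col 1] -0000*, -0001*, -0010*, -0011*, -0101*, -0111*, -1110, 0-001, 0-010, 00-00*, 00-01*, 00-11*, 000-0*, 000-1*, 0000-*, 0001-*, 001-1*, 0010-*, 01-10, 1-000, 1-011*, 1-101*, 1-111*, 10-01*, 10-11*, 100-0*, 100-1*, 1000-*, 1001-*, 101-1*, 11-11*, 111-1*, 1111-
[col 2] -0-01*, -0-11*, -00-0*, -00-1*, -000-*, -001-*, -01-1*, 00--1*, 00-0-, 000--*, 1--11, 1-1-1, 10--1*, 100--*
[col 3] -0--1, -00--
Prime implicants: -0--1, -00--, -1110, 0-001, 0-010, 00-0-, 01-10, 1--11, 1-000, 1-1-1, 1111-
PI chart (minterm → PIs covering it):
  0 | -00--,00-0-
  1 | -0--1,-00--,0-001,00-0-
  2 | -00--,0-010
  3 | -0--1,-00--
  4 | 00-0-  (sole → essential)
  5 | -0--1,00-0-
  9 | 0-001  (sole → essential)
  10 | 0-010,01-10
  14 | -1110,01-10
  16 | -00--,1-000
  17 | -0--1,-00--
  19 | -0--1,-00--,1--11
  21 | -0--1,1-1-1
  23 | -0--1,1--11,1-1-1
  24 | 1-000  (sole → essential)
  27 | 1--11  (sole → essential)
  29 | 1-1-1  (sole → essential)
  30 | -1110,1111-
  31 | 1--11,1-1-1,1111-
Essential prime implicants: 0-001, 00-0-, 1--11, 1-000, 1-1-1

5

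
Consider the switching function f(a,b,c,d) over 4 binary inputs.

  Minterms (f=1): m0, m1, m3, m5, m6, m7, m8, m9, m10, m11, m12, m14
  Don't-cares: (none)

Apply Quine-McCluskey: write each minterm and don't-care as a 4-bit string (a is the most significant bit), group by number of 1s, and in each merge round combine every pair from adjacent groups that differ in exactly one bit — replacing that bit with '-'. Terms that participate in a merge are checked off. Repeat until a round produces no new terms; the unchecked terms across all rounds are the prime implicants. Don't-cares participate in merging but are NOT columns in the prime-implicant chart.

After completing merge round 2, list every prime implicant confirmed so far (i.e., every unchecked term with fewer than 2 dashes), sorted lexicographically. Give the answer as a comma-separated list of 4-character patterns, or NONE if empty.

Round 0: 0000✓ 0001✓ 0011✓ 0101✓ 0110✓ 0111✓ 1000✓ 1001✓ 1010✓ 1011✓ 1100✓ 1110✓
Round 1: -000✓ -001✓ -011✓ -110 0-01✓ 0-11✓ 00-1✓ 000-✓ 01-1✓ 011- 1-00✓ 1-10✓ 10-0✓ 10-1✓ 100-✓ 101-✓ 11-0✓
Round 2: -0-1 -00- 0--1 1--0 10--
PIs = {-0-1, -00-, -110, 0--1, 011-, 1--0, 10--}

-110, 011-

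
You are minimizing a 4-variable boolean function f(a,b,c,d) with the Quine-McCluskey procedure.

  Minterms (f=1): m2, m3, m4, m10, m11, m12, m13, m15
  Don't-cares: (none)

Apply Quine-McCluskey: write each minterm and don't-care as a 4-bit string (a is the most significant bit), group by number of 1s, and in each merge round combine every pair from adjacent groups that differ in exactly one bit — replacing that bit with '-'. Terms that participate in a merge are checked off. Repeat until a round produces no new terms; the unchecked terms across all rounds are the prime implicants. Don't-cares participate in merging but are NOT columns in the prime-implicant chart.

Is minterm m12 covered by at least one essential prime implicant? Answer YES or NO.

[col 0] 0010*, 0011*, 0100*, 1010*, 1011*, 1100*, 1101*, 1111*
[col 1] -010*, -011*, -100, 001-*, 1-11, 101-*, 11-1, 110-
[col 2] -01-
Prime implicants: -01-, -100, 1-11, 11-1, 110-
PI chart (minterm → PIs covering it):
  2 | -01-  (sole → essential)
  3 | -01-  (sole → essential)
  4 | -100  (sole → essential)
  10 | -01-  (sole → essential)
  11 | -01-,1-11
  12 | -100,110-
  13 | 11-1,110-
  15 | 1-11,11-1
Essential prime implicants: -01-, -100

YES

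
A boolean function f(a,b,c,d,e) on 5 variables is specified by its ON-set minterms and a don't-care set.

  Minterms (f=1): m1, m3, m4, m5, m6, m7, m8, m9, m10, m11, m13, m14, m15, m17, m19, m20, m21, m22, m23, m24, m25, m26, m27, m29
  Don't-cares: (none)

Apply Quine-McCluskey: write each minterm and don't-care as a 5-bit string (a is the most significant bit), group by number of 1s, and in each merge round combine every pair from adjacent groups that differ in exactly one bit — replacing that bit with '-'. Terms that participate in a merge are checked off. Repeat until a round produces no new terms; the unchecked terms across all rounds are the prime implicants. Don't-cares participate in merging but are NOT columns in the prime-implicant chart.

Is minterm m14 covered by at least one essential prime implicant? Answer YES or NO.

size-2^0 implicants → 00001(✓)  00011(✓)  00100(✓)  00101(✓)  00110(✓)  00111(✓)  01000(✓)  01001(✓)  01010(✓)  01011(✓)  01101(✓)  01110(✓)  01111(✓)  10001(✓)  10011(✓)  10100(✓)  10101(✓)  10110(✓)  10111(✓)  11000(✓)  11001(✓)  11010(✓)  11011(✓)  11101(✓)
size-2^1 implicants → -0001(✓)  -0011(✓)  -0100(✓)  -0101(✓)  -0110(✓)  -0111(✓)  -1000(✓)  -1001(✓)  -1010(✓)  -1011(✓)  -1101(✓)  0-001(✓)  0-011(✓)  0-101(✓)  0-110(✓)  0-111(✓)  00-01(✓)  00-11(✓)  000-1(✓)  001-0(✓)  001-1(✓)  0010-(✓)  0011-(✓)  01-01(✓)  01-10(✓)  01-11(✓)  010-0(✓)  010-1(✓)  0100-(✓)  0101-(✓)  011-1(✓)  0111-(✓)  1-001(✓)  1-011(✓)  1-101(✓)  10-01(✓)  10-11(✓)  100-1(✓)  101-0(✓)  101-1(✓)  1010-(✓)  1011-(✓)  11-01(✓)  110-0(✓)  110-1(✓)  1100-(✓)  1101-(✓)
size-2^2 implicants → --001(✓)  --011(✓)  --101(✓)  -0-01(✓)  -0-11(✓)  -00-1(✓)  -01-0(✓)  -01-1(✓)  -010-(✓)  -011-(✓)  -1-01(✓)  -10-0(✓)  -10-1(✓)  -100-(✓)  -101-(✓)  0--01(✓)  0--11(✓)  0-0-1(✓)  0-1-1(✓)  0-11-  00--1(✓)  001--(✓)  01--1(✓)  01-1-  010--(✓)  1--01(✓)  1-0-1(✓)  10--1(✓)  101--(✓)  110--(✓)
size-2^3 implicants → ---01  --0-1  -0--1  -01--  -10--  0---1
Unchecked terms (primes): ---01, --0-1, -0--1, -01--, -10--, 0---1, 0-11-, 01-1-
Minterm coverage:
  m1 ⊆ ---01,--0-1,-0--1,0---1
  m3 ⊆ --0-1,-0--1,0---1
  m4 ⊆ -01-- [E]
  m5 ⊆ ---01,-0--1,-01--,0---1
  m6 ⊆ -01--,0-11-
  m7 ⊆ -0--1,-01--,0---1,0-11-
  m8 ⊆ -10-- [E]
  m9 ⊆ ---01,--0-1,-10--,0---1
  m10 ⊆ -10--,01-1-
  m11 ⊆ --0-1,-10--,0---1,01-1-
  m13 ⊆ ---01,0---1
  m14 ⊆ 0-11-,01-1-
  m15 ⊆ 0---1,0-11-,01-1-
  m17 ⊆ ---01,--0-1,-0--1
  m19 ⊆ --0-1,-0--1
  m20 ⊆ -01-- [E]
  m21 ⊆ ---01,-0--1,-01--
  m22 ⊆ -01-- [E]
  m23 ⊆ -0--1,-01--
  m24 ⊆ -10-- [E]
  m25 ⊆ ---01,--0-1,-10--
  m26 ⊆ -10-- [E]
  m27 ⊆ --0-1,-10--
  m29 ⊆ ---01 [E]
E = {---01, -01--, -10--}

NO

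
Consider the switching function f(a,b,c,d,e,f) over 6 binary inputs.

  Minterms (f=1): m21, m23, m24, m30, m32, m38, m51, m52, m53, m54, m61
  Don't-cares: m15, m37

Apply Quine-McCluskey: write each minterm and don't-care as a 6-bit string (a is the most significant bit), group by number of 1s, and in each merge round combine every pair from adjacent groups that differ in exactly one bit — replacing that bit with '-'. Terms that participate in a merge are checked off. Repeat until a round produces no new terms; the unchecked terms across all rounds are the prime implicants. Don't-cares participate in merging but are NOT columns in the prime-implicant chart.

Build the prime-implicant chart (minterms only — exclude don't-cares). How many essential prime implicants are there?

7

Round 0: 001111 010101✓ 010111✓ 011000 011110 100000 100101✓ 100110✓ 110011 110100✓ 110101✓ 110110✓ 111101✓
Round 1: -10101 0101-1 1-0101 1-0110 11-101 1101-0 11010-
PIs = {-10101, 001111, 0101-1, 011000, 011110, 1-0101, 1-0110, 100000, 11-101, 110011, 1101-0, 11010-}
Coverage chart:
  m21: -10101,0101-1
  m23: 0101-1 ←essential
  m24: 011000 ←essential
  m30: 011110 ←essential
  m32: 100000 ←essential
  m38: 1-0110 ←essential
  m51: 110011 ←essential
  m52: 1101-0,11010-
  m53: -10101,1-0101,11-101,11010-
  m54: 1-0110,1101-0
  m61: 11-101 ←essential
Essential: 0101-1, 011000, 011110, 1-0110, 100000, 11-101, 110011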